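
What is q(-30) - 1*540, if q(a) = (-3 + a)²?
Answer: 549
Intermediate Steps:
q(-30) - 1*540 = (-3 - 30)² - 1*540 = (-33)² - 540 = 1089 - 540 = 549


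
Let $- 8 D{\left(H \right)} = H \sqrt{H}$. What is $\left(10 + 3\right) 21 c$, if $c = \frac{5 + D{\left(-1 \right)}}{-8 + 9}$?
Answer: $1365 + \frac{273 i}{8} \approx 1365.0 + 34.125 i$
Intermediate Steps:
$D{\left(H \right)} = - \frac{H^{\frac{3}{2}}}{8}$ ($D{\left(H \right)} = - \frac{H \sqrt{H}}{8} = - \frac{H^{\frac{3}{2}}}{8}$)
$c = 5 + \frac{i}{8}$ ($c = \frac{5 - \frac{\left(-1\right)^{\frac{3}{2}}}{8}}{-8 + 9} = \frac{5 - \frac{\left(-1\right) i}{8}}{1} = \left(5 + \frac{i}{8}\right) 1 = 5 + \frac{i}{8} \approx 5.0 + 0.125 i$)
$\left(10 + 3\right) 21 c = \left(10 + 3\right) 21 \left(5 + \frac{i}{8}\right) = 13 \cdot 21 \left(5 + \frac{i}{8}\right) = 273 \left(5 + \frac{i}{8}\right) = 1365 + \frac{273 i}{8}$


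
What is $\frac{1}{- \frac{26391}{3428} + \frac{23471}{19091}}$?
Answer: $- \frac{65443948}{423371993} \approx -0.15458$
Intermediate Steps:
$\frac{1}{- \frac{26391}{3428} + \frac{23471}{19091}} = \frac{1}{- \frac{423371993}{65443948}} = - \frac{65443948}{423371993}$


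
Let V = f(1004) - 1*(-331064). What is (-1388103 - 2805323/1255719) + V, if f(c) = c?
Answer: -1326086019488/1255719 ≈ -1.0560e+6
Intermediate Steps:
V = 332068 (V = 1004 - 1*(-331064) = 1004 + 331064 = 332068)
(-1388103 - 2805323/1255719) + V = (-1388103 - 2805323/1255719) + 332068 = -1743070116380/1255719 + 332068 = -1326086019488/1255719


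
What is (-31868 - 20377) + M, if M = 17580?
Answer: -34665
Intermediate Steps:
(-31868 - 20377) + M = (-31868 - 20377) + 17580 = -52245 + 17580 = -34665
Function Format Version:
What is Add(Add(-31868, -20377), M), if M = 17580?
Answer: -34665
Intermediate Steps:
Add(Add(-31868, -20377), M) = Add(Add(-31868, -20377), 17580) = Add(-52245, 17580) = -34665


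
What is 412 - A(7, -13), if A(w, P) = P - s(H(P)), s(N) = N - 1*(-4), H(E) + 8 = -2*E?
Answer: 447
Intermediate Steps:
H(E) = -8 - 2*E
s(N) = 4 + N (s(N) = N + 4 = 4 + N)
A(w, P) = 4 + 3*P (A(w, P) = P - (4 + (-8 - 2*P)) = P - (-4 - 2*P) = P + (4 + 2*P) = 4 + 3*P)
412 - A(7, -13) = 412 - (4 + 3*(-13)) = 412 - (4 - 39) = 412 - 1*(-35) = 412 + 35 = 447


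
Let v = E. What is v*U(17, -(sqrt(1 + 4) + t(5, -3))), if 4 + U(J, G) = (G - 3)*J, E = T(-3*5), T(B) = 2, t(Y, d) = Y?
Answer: -280 - 34*sqrt(5) ≈ -356.03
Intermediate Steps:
E = 2
v = 2
U(J, G) = -4 + J*(-3 + G) (U(J, G) = -4 + (G - 3)*J = -4 + (-3 + G)*J = -4 + J*(-3 + G))
v*U(17, -(sqrt(1 + 4) + t(5, -3))) = 2*(-4 - 3*17 - (sqrt(1 + 4) + 5)*17) = 2*(-4 - 51 - (sqrt(5) + 5)*17) = 2*(-4 - 51 - (5 + sqrt(5))*17) = 2*(-4 - 51 + (-5 - sqrt(5))*17) = 2*(-4 - 51 + (-85 - 17*sqrt(5))) = 2*(-140 - 17*sqrt(5)) = -280 - 34*sqrt(5)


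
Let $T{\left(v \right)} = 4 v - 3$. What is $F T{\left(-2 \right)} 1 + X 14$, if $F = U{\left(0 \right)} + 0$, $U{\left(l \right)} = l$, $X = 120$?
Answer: $1680$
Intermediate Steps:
$F = 0$ ($F = 0 + 0 = 0$)
$T{\left(v \right)} = -3 + 4 v$
$F T{\left(-2 \right)} 1 + X 14 = 0 \left(-3 + 4 \left(-2\right)\right) 1 + 120 \cdot 14 = 0 \left(-3 - 8\right) 1 + 1680 = 0 \left(-11\right) 1 + 1680 = 0 \cdot 1 + 1680 = 0 + 1680 = 1680$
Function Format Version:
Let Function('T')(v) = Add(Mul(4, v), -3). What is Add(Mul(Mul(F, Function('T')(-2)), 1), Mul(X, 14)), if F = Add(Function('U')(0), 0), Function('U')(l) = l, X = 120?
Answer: 1680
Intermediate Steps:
F = 0 (F = Add(0, 0) = 0)
Function('T')(v) = Add(-3, Mul(4, v))
Add(Mul(Mul(F, Function('T')(-2)), 1), Mul(X, 14)) = Add(Mul(Mul(0, Add(-3, Mul(4, -2))), 1), Mul(120, 14)) = Add(Mul(Mul(0, Add(-3, -8)), 1), 1680) = Add(Mul(Mul(0, -11), 1), 1680) = Add(Mul(0, 1), 1680) = Add(0, 1680) = 1680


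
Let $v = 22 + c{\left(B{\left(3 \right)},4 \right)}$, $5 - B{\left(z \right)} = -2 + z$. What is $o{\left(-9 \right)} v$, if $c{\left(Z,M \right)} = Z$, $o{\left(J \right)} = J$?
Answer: $-234$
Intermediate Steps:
$B{\left(z \right)} = 7 - z$ ($B{\left(z \right)} = 5 - \left(-2 + z\right) = 7 - z$)
$v = 26$ ($v = 22 + \left(7 - 3\right) = 22 + 4 = 26$)
$o{\left(-9 \right)} v = \left(-9\right) 26 = -234$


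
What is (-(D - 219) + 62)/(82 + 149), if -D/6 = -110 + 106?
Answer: 257/231 ≈ 1.1126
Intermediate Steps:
D = 24 (D = -6*(-110 + 106) = -6*(-4) = 24)
(-(D - 219) + 62)/(82 + 149) = (-(24 - 219) + 62)/(82 + 149) = (-1*(-195) + 62)/231 = (195 + 62)*(1/231) = 257*(1/231) = 257/231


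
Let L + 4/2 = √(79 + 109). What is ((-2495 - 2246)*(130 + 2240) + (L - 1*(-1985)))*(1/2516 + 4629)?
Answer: -130839689117655/2516 + 11646565*√47/1258 ≈ -5.2003e+10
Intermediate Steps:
L = -2 + 2*√47 (L = -2 + √(79 + 109) = -2 + √188 = -2 + 2*√47 ≈ 11.711)
((-2495 - 2246)*(130 + 2240) + (L - 1*(-1985)))*(1/2516 + 4629) = ((-2495 - 2246)*(130 + 2240) + ((-2 + 2*√47) - 1*(-1985)))*(1/2516 + 4629) = (-4741*2370 + ((-2 + 2*√47) + 1985))*(1/2516 + 4629) = (-11236170 + (1983 + 2*√47))*(11646565/2516) = (-11234187 + 2*√47)*(11646565/2516) = -130839689117655/2516 + 11646565*√47/1258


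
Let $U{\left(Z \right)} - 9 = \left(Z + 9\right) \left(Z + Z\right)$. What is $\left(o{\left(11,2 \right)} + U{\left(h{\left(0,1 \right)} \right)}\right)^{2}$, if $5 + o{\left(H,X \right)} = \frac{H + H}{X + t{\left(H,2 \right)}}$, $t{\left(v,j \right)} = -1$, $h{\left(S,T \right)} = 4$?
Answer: $16900$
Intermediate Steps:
$U{\left(Z \right)} = 9 + 2 Z \left(9 + Z\right)$ ($U{\left(Z \right)} = 9 + \left(Z + 9\right) \left(Z + Z\right) = 9 + \left(9 + Z\right) 2 Z = 9 + 2 Z \left(9 + Z\right)$)
$o{\left(H,X \right)} = -5 + \frac{2 H}{-1 + X}$ ($o{\left(H,X \right)} = -5 + \frac{H + H}{X - 1} = -5 + \frac{2 H}{-1 + X}$)
$\left(o{\left(11,2 \right)} + U{\left(h{\left(0,1 \right)} \right)}\right)^{2} = \left(\frac{5 - 10 + 2 \cdot 11}{-1 + 2} + \left(9 + 2 \cdot 4^{2} + 18 \cdot 4\right)\right)^{2} = \left(\frac{5 - 10 + 22}{1} + \left(9 + 2 \cdot 16 + 72\right)\right)^{2} = \left(1 \cdot 17 + \left(9 + 32 + 72\right)\right)^{2} = \left(17 + 113\right)^{2} = 130^{2} = 16900$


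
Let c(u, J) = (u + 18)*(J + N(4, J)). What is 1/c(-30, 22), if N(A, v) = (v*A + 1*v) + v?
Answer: -1/1848 ≈ -0.00054113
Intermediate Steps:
N(A, v) = 2*v + A*v (N(A, v) = (A*v + v) + v = (v + A*v) + v = 2*v + A*v)
c(u, J) = 7*J*(18 + u) (c(u, J) = (u + 18)*(J + J*(2 + 4)) = (18 + u)*(J + J*6) = (18 + u)*(J + 6*J) = (18 + u)*(7*J) = 7*J*(18 + u))
1/c(-30, 22) = 1/(7*22*(18 - 30)) = 1/(7*22*(-12)) = 1/(-1848) = -1/1848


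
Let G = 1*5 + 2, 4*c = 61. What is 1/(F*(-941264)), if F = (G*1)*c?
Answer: -1/100479932 ≈ -9.9522e-9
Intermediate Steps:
c = 61/4 (c = (¼)*61 = 61/4 ≈ 15.250)
G = 7 (G = 5 + 2 = 7)
F = 427/4 (F = (7*1)*(61/4) = 7*(61/4) = 427/4 ≈ 106.75)
1/(F*(-941264)) = 1/((427/4)*(-941264)) = (4/427)*(-1/941264) = -1/100479932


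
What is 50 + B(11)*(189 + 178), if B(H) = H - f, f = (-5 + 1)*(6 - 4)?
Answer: 7023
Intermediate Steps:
f = -8 (f = -4*2 = -8)
B(H) = 8 + H (B(H) = H - 1*(-8) = H + 8 = 8 + H)
50 + B(11)*(189 + 178) = 50 + (8 + 11)*(189 + 178) = 50 + 19*367 = 50 + 6973 = 7023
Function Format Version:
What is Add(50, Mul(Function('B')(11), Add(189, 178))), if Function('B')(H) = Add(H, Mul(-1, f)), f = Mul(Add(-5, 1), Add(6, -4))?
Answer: 7023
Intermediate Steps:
f = -8 (f = Mul(-4, 2) = -8)
Function('B')(H) = Add(8, H) (Function('B')(H) = Add(H, Mul(-1, -8)) = Add(H, 8) = Add(8, H))
Add(50, Mul(Function('B')(11), Add(189, 178))) = Add(50, Mul(Add(8, 11), Add(189, 178))) = Add(50, Mul(19, 367)) = Add(50, 6973) = 7023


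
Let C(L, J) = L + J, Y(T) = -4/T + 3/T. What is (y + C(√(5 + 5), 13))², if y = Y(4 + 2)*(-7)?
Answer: 7585/36 + 85*√10/3 ≈ 300.29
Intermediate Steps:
Y(T) = -1/T
y = 7/6 (y = -1/(4 + 2)*(-7) = -1/6*(-7) = -1*⅙*(-7) = -⅙*(-7) = 7/6 ≈ 1.1667)
C(L, J) = J + L
(y + C(√(5 + 5), 13))² = (7/6 + (13 + √(5 + 5)))² = (7/6 + (13 + √10))² = (85/6 + √10)²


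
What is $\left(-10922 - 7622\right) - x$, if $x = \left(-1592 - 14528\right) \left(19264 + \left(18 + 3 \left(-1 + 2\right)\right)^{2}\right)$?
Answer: $317626056$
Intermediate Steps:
$x = -317644600$ ($x = - 16120 \left(19264 + \left(18 + 3 \cdot 1\right)^{2}\right) = - 16120 \left(19264 + \left(18 + 3\right)^{2}\right) = - 16120 \left(19264 + 21^{2}\right) = - 16120 \left(19264 + 441\right) = \left(-16120\right) 19705 = -317644600$)
$\left(-10922 - 7622\right) - x = \left(-10922 - 7622\right) - -317644600 = \left(-10922 - 7622\right) + 317644600 = -18544 + 317644600 = 317626056$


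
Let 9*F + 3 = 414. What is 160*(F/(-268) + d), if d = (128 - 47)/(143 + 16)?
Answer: 577880/10653 ≈ 54.246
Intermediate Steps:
F = 137/3 (F = -1/3 + (1/9)*414 = -1/3 + 46 = 137/3 ≈ 45.667)
d = 27/53 (d = 81/159 = 81*(1/159) = 27/53 ≈ 0.50943)
160*(F/(-268) + d) = 160*((137/3)/(-268) + 27/53) = 160*((137/3)*(-1/268) + 27/53) = 160*(-137/804 + 27/53) = 160*(14447/42612) = 577880/10653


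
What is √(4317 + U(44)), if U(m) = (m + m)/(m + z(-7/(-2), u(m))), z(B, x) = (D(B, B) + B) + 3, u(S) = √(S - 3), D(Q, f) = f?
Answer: 19*√969/9 ≈ 65.716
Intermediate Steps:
u(S) = √(-3 + S)
z(B, x) = 3 + 2*B (z(B, x) = (B + B) + 3 = 2*B + 3 = 3 + 2*B)
U(m) = 2*m/(10 + m) (U(m) = (m + m)/(m + (3 + 2*(-7/(-2)))) = (2*m)/(m + (3 + 2*(-7*(-½)))) = (2*m)/(m + (3 + 2*(7/2))) = (2*m)/(m + (3 + 7)) = (2*m)/(m + 10) = (2*m)/(10 + m) = 2*m/(10 + m))
√(4317 + U(44)) = √(4317 + 2*44/(10 + 44)) = √(4317 + 2*44/54) = √(4317 + 2*44*(1/54)) = √(4317 + 44/27) = √(116603/27) = 19*√969/9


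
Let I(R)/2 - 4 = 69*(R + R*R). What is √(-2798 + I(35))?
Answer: 3*√19010 ≈ 413.63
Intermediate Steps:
I(R) = 8 + 138*R + 138*R² (I(R) = 8 + 2*(69*(R + R*R)) = 8 + 2*(69*(R + R²)) = 8 + 2*(69*R + 69*R²) = 8 + (138*R + 138*R²) = 8 + 138*R + 138*R²)
√(-2798 + I(35)) = √(-2798 + (8 + 138*35 + 138*35²)) = √(-2798 + (8 + 4830 + 138*1225)) = √(-2798 + (8 + 4830 + 169050)) = √(-2798 + 173888) = √171090 = 3*√19010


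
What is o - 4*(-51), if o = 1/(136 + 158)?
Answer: 59977/294 ≈ 204.00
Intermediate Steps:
o = 1/294 ≈ 0.0034014
o - 4*(-51) = 1/294 - 4*(-51) = 1/294 + 204 = 59977/294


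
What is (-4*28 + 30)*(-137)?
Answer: 11234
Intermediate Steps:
(-4*28 + 30)*(-137) = (-112 + 30)*(-137) = -82*(-137) = 11234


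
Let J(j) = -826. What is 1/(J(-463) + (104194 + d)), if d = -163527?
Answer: -1/60159 ≈ -1.6623e-5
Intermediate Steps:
1/(J(-463) + (104194 + d)) = 1/(-826 + (104194 - 163527)) = 1/(-826 - 59333) = 1/(-60159) = -1/60159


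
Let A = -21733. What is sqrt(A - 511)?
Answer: 2*I*sqrt(5561) ≈ 149.14*I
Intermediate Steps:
sqrt(A - 511) = sqrt(-21733 - 511) = sqrt(-22244) = 2*I*sqrt(5561)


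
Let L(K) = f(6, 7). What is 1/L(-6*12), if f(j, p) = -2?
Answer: -1/2 ≈ -0.50000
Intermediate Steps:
L(K) = -2
1/L(-6*12) = 1/(-2) = -1/2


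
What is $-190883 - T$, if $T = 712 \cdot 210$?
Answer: $-340403$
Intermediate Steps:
$T = 149520$
$-190883 - T = -190883 - 149520 = -340403$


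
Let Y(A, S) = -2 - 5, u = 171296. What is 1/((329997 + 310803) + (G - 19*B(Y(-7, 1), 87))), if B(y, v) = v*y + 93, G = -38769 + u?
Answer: 1/783131 ≈ 1.2769e-6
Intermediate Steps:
G = 132527 (G = -38769 + 171296 = 132527)
Y(A, S) = -7
B(y, v) = 93 + v*y
1/((329997 + 310803) + (G - 19*B(Y(-7, 1), 87))) = 1/((329997 + 310803) + (132527 - 19*(93 + 87*(-7)))) = 1/(640800 + (132527 - 19*(93 - 609))) = 1/(640800 + (132527 - 19*(-516))) = 1/(640800 + (132527 - 1*(-9804))) = 1/(640800 + (132527 + 9804)) = 1/(640800 + 142331) = 1/783131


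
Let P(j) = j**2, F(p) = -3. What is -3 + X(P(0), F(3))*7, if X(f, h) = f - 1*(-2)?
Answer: 11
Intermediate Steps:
X(f, h) = 2 + f (X(f, h) = f + 2 = 2 + f)
-3 + X(P(0), F(3))*7 = -3 + (2 + 0**2)*7 = -3 + (2 + 0)*7 = -3 + 2*7 = -3 + 14 = 11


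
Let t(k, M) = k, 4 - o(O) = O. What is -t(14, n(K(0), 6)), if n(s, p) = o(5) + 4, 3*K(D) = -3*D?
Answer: -14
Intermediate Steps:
o(O) = 4 - O
K(D) = -D (K(D) = (-3*D)/3 = -D)
n(s, p) = 3 (n(s, p) = (4 - 1*5) + 4 = (4 - 5) + 4 = -1 + 4 = 3)
-t(14, n(K(0), 6)) = -1*14 = -14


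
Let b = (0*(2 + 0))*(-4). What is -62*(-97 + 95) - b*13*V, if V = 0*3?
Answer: 124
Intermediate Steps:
b = 0 (b = (0*2)*(-4) = 0*(-4) = 0)
V = 0
-62*(-97 + 95) - b*13*V = -62*(-97 + 95) - 0*13*0 = -62*(-2) - 0*0 = 124 - 1*0 = 124 + 0 = 124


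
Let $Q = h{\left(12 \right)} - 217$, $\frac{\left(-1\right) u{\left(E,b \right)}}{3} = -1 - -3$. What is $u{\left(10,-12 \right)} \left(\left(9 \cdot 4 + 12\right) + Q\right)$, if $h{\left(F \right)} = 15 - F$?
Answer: $996$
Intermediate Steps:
$u{\left(E,b \right)} = -6$ ($u{\left(E,b \right)} = - 3 \left(-1 - -3\right) = - 3 \left(-1 + 3\right) = \left(-3\right) 2 = -6$)
$Q = -214$ ($Q = \left(15 - 12\right) - 217 = 3 - 217 = -214$)
$u{\left(10,-12 \right)} \left(\left(9 \cdot 4 + 12\right) + Q\right) = - 6 \left(\left(9 \cdot 4 + 12\right) - 214\right) = - 6 \left(\left(36 + 12\right) - 214\right) = - 6 \left(48 - 214\right) = \left(-6\right) \left(-166\right) = 996$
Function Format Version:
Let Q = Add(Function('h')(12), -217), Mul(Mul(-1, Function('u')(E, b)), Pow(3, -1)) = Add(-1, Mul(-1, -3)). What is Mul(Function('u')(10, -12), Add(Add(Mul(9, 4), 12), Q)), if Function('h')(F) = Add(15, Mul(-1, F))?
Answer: 996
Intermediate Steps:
Function('u')(E, b) = -6 (Function('u')(E, b) = Mul(-3, Add(-1, Mul(-1, -3))) = Mul(-3, Add(-1, 3)) = Mul(-3, 2) = -6)
Q = -214 (Q = Add(Add(15, Mul(-1, 12)), -217) = Add(Add(15, -12), -217) = Add(3, -217) = -214)
Mul(Function('u')(10, -12), Add(Add(Mul(9, 4), 12), Q)) = Mul(-6, Add(Add(Mul(9, 4), 12), -214)) = Mul(-6, Add(Add(36, 12), -214)) = Mul(-6, Add(48, -214)) = Mul(-6, -166) = 996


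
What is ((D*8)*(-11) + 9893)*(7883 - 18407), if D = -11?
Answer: -114301164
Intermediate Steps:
((D*8)*(-11) + 9893)*(7883 - 18407) = (-11*8*(-11) + 9893)*(7883 - 18407) = (-88*(-11) + 9893)*(-10524) = (968 + 9893)*(-10524) = 10861*(-10524) = -114301164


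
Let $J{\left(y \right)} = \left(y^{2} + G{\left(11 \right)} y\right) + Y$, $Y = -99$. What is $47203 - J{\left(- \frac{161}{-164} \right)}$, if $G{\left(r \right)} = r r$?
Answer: $\frac{1269013787}{26896} \approx 47182.0$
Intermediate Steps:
$G{\left(r \right)} = r^{2}$
$J{\left(y \right)} = -99 + y^{2} + 121 y$ ($J{\left(y \right)} = \left(y^{2} + 11^{2} y\right) - 99 = \left(y^{2} + 121 y\right) - 99 = -99 + y^{2} + 121 y$)
$47203 - J{\left(- \frac{161}{-164} \right)} = 47203 - \left(-99 + \left(- \frac{161}{-164}\right)^{2} + 121 \left(- \frac{161}{-164}\right)\right) = 47203 - \left(-99 + \left(\left(-161\right) \left(- \frac{1}{164}\right)\right)^{2} + 121 \left(\left(-161\right) \left(- \frac{1}{164}\right)\right)\right) = 47203 - \left(-99 + \left(\frac{161}{164}\right)^{2} + 121 \cdot \frac{161}{164}\right) = 47203 - \left(-99 + \frac{25921}{26896} + \frac{19481}{164}\right) = 47203 - \frac{558101}{26896} = \frac{1269013787}{26896}$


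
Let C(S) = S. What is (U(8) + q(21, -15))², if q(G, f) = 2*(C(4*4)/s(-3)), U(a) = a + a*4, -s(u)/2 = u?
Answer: 18496/9 ≈ 2055.1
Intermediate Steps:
s(u) = -2*u
U(a) = 5*a (U(a) = a + 4*a = 5*a)
q(G, f) = 16/3 (q(G, f) = 2*((4*4)/((-2*(-3)))) = 2*(16/6) = 2*(16*(⅙)) = 2*(8/3) = 16/3)
(U(8) + q(21, -15))² = (5*8 + 16/3)² = (40 + 16/3)² = (136/3)² = 18496/9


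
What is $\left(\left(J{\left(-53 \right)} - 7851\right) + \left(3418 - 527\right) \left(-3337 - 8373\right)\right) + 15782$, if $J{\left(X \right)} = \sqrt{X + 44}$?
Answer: $-33845679 + 3 i \approx -3.3846 \cdot 10^{7} + 3.0 i$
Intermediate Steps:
$J{\left(X \right)} = \sqrt{44 + X}$
$\left(\left(J{\left(-53 \right)} - 7851\right) + \left(3418 - 527\right) \left(-3337 - 8373\right)\right) + 15782 = \left(\left(\sqrt{44 - 53} - 7851\right) + \left(3418 - 527\right) \left(-3337 - 8373\right)\right) + 15782 = \left(\left(\sqrt{-9} - 7851\right) + 2891 \left(-11710\right)\right) + 15782 = \left(\left(3 i - 7851\right) - 33853610\right) + 15782 = \left(\left(-7851 + 3 i\right) - 33853610\right) + 15782 = \left(-33861461 + 3 i\right) + 15782 = -33845679 + 3 i$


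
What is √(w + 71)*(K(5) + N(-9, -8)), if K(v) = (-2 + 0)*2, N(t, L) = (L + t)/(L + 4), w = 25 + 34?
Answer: √130/4 ≈ 2.8504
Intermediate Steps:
w = 59
N(t, L) = (L + t)/(4 + L)
K(v) = -4 (K(v) = -2*2 = -4)
√(w + 71)*(K(5) + N(-9, -8)) = √(59 + 71)*(-4 + (-8 - 9)/(4 - 8)) = √130*(-4 - 17/(-4)) = √130*(-4 - ¼*(-17)) = √130*(-4 + 17/4) = √130*(¼) = √130/4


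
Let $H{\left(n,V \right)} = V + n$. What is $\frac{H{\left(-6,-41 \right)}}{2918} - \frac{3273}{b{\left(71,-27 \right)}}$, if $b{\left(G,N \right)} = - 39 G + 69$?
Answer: $\frac{1570619}{1313100} \approx 1.1961$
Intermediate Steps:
$b{\left(G,N \right)} = 69 - 39 G$
$\frac{H{\left(-6,-41 \right)}}{2918} - \frac{3273}{b{\left(71,-27 \right)}} = \frac{-41 - 6}{2918} - \frac{3273}{69 - 2769} = \left(-47\right) \frac{1}{2918} - \frac{3273}{69 - 2769} = - \frac{47}{2918} - \frac{3273}{-2700} = - \frac{47}{2918} - - \frac{1091}{900} = - \frac{47}{2918} + \frac{1091}{900} = \frac{1570619}{1313100}$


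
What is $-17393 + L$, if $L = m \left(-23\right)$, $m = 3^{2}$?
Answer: $-17600$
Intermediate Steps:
$m = 9$
$L = -207$ ($L = 9 \left(-23\right) = -207$)
$-17393 + L = -17393 - 207 = -17600$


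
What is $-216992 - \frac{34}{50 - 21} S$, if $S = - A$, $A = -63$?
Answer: $- \frac{6294910}{29} \approx -2.1707 \cdot 10^{5}$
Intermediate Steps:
$S = 63$ ($S = \left(-1\right) \left(-63\right) = 63$)
$-216992 - \frac{34}{50 - 21} S = -216992 - \frac{34}{50 - 21} \cdot 63 = -216992 - \frac{34}{29} \cdot 63 = -216992 - \frac{2142}{29} = - \frac{6294910}{29}$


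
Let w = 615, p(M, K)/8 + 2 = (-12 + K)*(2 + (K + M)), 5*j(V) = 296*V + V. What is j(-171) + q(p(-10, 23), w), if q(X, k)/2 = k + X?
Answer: -31597/5 ≈ -6319.4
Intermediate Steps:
j(V) = 297*V/5 (j(V) = (296*V + V)/5 = (297*V)/5 = 297*V/5)
p(M, K) = -16 + 8*(-12 + K)*(2 + K + M) (p(M, K) = -16 + 8*((-12 + K)*(2 + (K + M))) = -16 + 8*((-12 + K)*(2 + K + M)) = -16 + 8*(-12 + K)*(2 + K + M))
q(X, k) = 2*X + 2*k (q(X, k) = 2*(k + X) = 2*(X + k) = 2*X + 2*k)
j(-171) + q(p(-10, 23), w) = (297/5)*(-171) + (2*(-208 - 96*(-10) - 80*23 + 8*23² + 8*23*(-10)) + 2*615) = -50787/5 + (2*(-208 + 960 - 1840 + 8*529 - 1840) + 1230) = -50787/5 + (2*(-208 + 960 - 1840 + 4232 - 1840) + 1230) = -50787/5 + (2*1304 + 1230) = -50787/5 + (2608 + 1230) = -50787/5 + 3838 = -31597/5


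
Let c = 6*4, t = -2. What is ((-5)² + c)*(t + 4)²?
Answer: 196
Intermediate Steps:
c = 24
((-5)² + c)*(t + 4)² = ((-5)² + 24)*(-2 + 4)² = (25 + 24)*2² = 49*4 = 196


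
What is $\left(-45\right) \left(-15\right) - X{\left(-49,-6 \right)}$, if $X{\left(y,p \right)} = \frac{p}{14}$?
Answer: $\frac{4728}{7} \approx 675.43$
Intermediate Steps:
$X{\left(y,p \right)} = \frac{p}{14}$ ($X{\left(y,p \right)} = p \frac{1}{14} = \frac{p}{14}$)
$\left(-45\right) \left(-15\right) - X{\left(-49,-6 \right)} = \left(-45\right) \left(-15\right) - \frac{1}{14} \left(-6\right) = 675 - - \frac{3}{7} = 675 + \frac{3}{7} = \frac{4728}{7}$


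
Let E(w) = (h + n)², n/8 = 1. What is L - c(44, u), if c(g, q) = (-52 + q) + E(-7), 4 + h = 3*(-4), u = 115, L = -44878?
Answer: -45005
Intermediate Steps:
h = -16 (h = -4 + 3*(-4) = -4 - 12 = -16)
n = 8 (n = 8*1 = 8)
E(w) = 64 (E(w) = (-16 + 8)² = (-8)² = 64)
c(g, q) = 12 + q (c(g, q) = (-52 + q) + 64 = 12 + q)
L - c(44, u) = -44878 - (12 + 115) = -44878 - 1*127 = -44878 - 127 = -45005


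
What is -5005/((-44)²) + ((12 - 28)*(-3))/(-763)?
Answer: -355613/134288 ≈ -2.6481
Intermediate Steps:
-5005/((-44)²) + ((12 - 28)*(-3))/(-763) = -5005/1936 - 16*(-3)*(-1/763) = -5005*1/1936 + 48*(-1/763) = -455/176 - 48/763 = -355613/134288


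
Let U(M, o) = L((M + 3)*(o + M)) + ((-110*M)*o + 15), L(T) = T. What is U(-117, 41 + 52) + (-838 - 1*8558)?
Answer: 1190265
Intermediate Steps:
U(M, o) = 15 + (3 + M)*(M + o) - 110*M*o (U(M, o) = (M + 3)*(o + M) + ((-110*M)*o + 15) = (3 + M)*(M + o) + (-110*M*o + 15) = (3 + M)*(M + o) + (15 - 110*M*o) = 15 + (3 + M)*(M + o) - 110*M*o)
U(-117, 41 + 52) + (-838 - 1*8558) = (15 + (-117)² + 3*(-117) + 3*(41 + 52) - 109*(-117)*(41 + 52)) + (-838 - 1*8558) = (15 + 13689 - 351 + 3*93 - 109*(-117)*93) + (-838 - 8558) = (15 + 13689 - 351 + 279 + 1186029) - 9396 = 1199661 - 9396 = 1190265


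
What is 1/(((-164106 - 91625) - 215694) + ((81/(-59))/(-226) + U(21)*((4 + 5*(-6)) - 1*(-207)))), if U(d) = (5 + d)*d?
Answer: -13334/4968234985 ≈ -2.6838e-6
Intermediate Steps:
U(d) = d*(5 + d)
1/(((-164106 - 91625) - 215694) + ((81/(-59))/(-226) + U(21)*((4 + 5*(-6)) - 1*(-207)))) = 1/(((-164106 - 91625) - 215694) + ((81/(-59))/(-226) + (21*(5 + 21))*((4 + 5*(-6)) - 1*(-207)))) = 1/((-255731 - 215694) + ((81*(-1/59))*(-1/226) + (21*26)*((4 - 30) + 207))) = 1/(-471425 + (-81/59*(-1/226) + 546*(-26 + 207))) = 1/(-471425 + (81/13334 + 546*181)) = 1/(-471425 + (81/13334 + 98826)) = 1/(-471425 + 1317745965/13334) = 1/(-4968234985/13334) = -13334/4968234985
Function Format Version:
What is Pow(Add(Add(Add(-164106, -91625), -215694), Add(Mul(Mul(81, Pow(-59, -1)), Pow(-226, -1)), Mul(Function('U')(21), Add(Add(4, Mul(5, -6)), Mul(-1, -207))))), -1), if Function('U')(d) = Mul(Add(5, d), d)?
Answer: Rational(-13334, 4968234985) ≈ -2.6838e-6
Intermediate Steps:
Function('U')(d) = Mul(d, Add(5, d))
Pow(Add(Add(Add(-164106, -91625), -215694), Add(Mul(Mul(81, Pow(-59, -1)), Pow(-226, -1)), Mul(Function('U')(21), Add(Add(4, Mul(5, -6)), Mul(-1, -207))))), -1) = Pow(Add(Add(Add(-164106, -91625), -215694), Add(Mul(Mul(81, Pow(-59, -1)), Pow(-226, -1)), Mul(Mul(21, Add(5, 21)), Add(Add(4, Mul(5, -6)), Mul(-1, -207))))), -1) = Pow(Add(Add(-255731, -215694), Add(Mul(Mul(81, Rational(-1, 59)), Rational(-1, 226)), Mul(Mul(21, 26), Add(Add(4, -30), 207)))), -1) = Pow(Add(-471425, Add(Mul(Rational(-81, 59), Rational(-1, 226)), Mul(546, Add(-26, 207)))), -1) = Pow(Add(-471425, Add(Rational(81, 13334), Mul(546, 181))), -1) = Pow(Add(-471425, Add(Rational(81, 13334), 98826)), -1) = Pow(Add(-471425, Rational(1317745965, 13334)), -1) = Pow(Rational(-4968234985, 13334), -1) = Rational(-13334, 4968234985)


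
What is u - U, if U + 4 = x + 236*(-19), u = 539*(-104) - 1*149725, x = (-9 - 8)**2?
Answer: -201582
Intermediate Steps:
x = 289 (x = (-17)**2 = 289)
u = -205781 (u = -56056 - 149725 = -205781)
U = -4199 (U = -4 + (289 + 236*(-19)) = -4 + (289 - 4484) = -4 - 4195 = -4199)
u - U = -205781 - 1*(-4199) = -205781 + 4199 = -201582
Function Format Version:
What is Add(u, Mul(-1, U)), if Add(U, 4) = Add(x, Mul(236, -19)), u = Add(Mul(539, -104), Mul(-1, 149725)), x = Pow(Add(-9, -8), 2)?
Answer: -201582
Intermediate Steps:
x = 289 (x = Pow(-17, 2) = 289)
u = -205781 (u = Add(-56056, -149725) = -205781)
U = -4199 (U = Add(-4, Add(289, Mul(236, -19))) = Add(-4, Add(289, -4484)) = Add(-4, -4195) = -4199)
Add(u, Mul(-1, U)) = Add(-205781, Mul(-1, -4199)) = Add(-205781, 4199) = -201582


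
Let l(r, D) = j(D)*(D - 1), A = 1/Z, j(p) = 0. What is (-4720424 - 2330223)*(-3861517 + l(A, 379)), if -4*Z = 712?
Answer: 27226193251499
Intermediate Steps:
Z = -178 (Z = -¼*712 = -178)
A = -1/178 (A = 1/(-178) = -1/178 ≈ -0.0056180)
l(r, D) = 0 (l(r, D) = 0*(D - 1) = 0*(-1 + D) = 0)
(-4720424 - 2330223)*(-3861517 + l(A, 379)) = (-4720424 - 2330223)*(-3861517 + 0) = -7050647*(-3861517) = 27226193251499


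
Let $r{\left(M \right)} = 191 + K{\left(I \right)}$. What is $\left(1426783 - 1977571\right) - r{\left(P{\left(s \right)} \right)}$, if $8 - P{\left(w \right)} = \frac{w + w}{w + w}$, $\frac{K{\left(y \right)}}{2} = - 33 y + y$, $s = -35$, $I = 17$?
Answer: $-549891$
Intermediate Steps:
$K{\left(y \right)} = - 64 y$ ($K{\left(y \right)} = 2 \left(- 33 y + y\right) = 2 \left(- 32 y\right) = - 64 y$)
$P{\left(w \right)} = 7$ ($P{\left(w \right)} = 8 - \frac{w + w}{w + w} = 8 - \frac{2 w}{2 w} = 8 - 2 w \frac{1}{2 w} = 8 - 1 = 7$)
$r{\left(M \right)} = -897$ ($r{\left(M \right)} = 191 - 1088 = -897$)
$\left(1426783 - 1977571\right) - r{\left(P{\left(s \right)} \right)} = \left(1426783 - 1977571\right) - -897 = \left(1426783 - 1977571\right) + 897 = -550788 + 897 = -549891$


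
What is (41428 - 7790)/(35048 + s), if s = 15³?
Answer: 3058/3493 ≈ 0.87547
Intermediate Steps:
s = 3375
(41428 - 7790)/(35048 + s) = (41428 - 7790)/(35048 + 3375) = 33638/38423 = 33638*(1/38423) = 3058/3493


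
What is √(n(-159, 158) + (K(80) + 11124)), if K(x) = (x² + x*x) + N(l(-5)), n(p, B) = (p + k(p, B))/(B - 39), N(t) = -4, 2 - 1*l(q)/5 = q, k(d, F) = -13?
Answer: 2*√84677663/119 ≈ 154.66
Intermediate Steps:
l(q) = 10 - 5*q
n(p, B) = (-13 + p)/(-39 + B) (n(p, B) = (p - 13)/(B - 39) = (-13 + p)/(-39 + B))
K(x) = -4 + 2*x² (K(x) = (x² + x*x) - 4 = (x² + x²) - 4 = 2*x² - 4 = -4 + 2*x²)
√(n(-159, 158) + (K(80) + 11124)) = √((-13 - 159)/(-39 + 158) + ((-4 + 2*80²) + 11124)) = √(-172/119 + ((-4 + 2*6400) + 11124)) = √((1/119)*(-172) + ((-4 + 12800) + 11124)) = √(-172/119 + (12796 + 11124)) = √(-172/119 + 23920) = √(2846308/119) = 2*√84677663/119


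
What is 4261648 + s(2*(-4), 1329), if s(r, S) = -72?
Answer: 4261576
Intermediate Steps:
4261648 + s(2*(-4), 1329) = 4261648 - 72 = 4261576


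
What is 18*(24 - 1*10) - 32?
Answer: 220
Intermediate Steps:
18*(24 - 1*10) - 32 = 18*(24 - 10) - 32 = 18*14 - 32 = 252 - 32 = 220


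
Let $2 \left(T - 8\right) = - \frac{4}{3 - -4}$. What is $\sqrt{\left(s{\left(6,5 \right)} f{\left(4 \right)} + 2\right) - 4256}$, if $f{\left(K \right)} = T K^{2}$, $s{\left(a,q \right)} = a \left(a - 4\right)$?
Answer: $\frac{i \sqrt{135870}}{7} \approx 52.658 i$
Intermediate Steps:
$T = \frac{54}{7}$ ($T = 8 + \frac{\left(-4\right) \frac{1}{3 - -4}}{2} = 8 + \frac{\left(-4\right) \frac{1}{3 + 4}}{2} = 8 + \frac{\left(-4\right) \frac{1}{7}}{2} = 8 + \frac{1}{2} \left(- \frac{4}{7}\right) = 8 - \frac{2}{7} = \frac{54}{7} \approx 7.7143$)
$s{\left(a,q \right)} = a \left(-4 + a\right)$
$f{\left(K \right)} = \frac{54 K^{2}}{7}$
$\sqrt{\left(s{\left(6,5 \right)} f{\left(4 \right)} + 2\right) - 4256} = \sqrt{\left(6 \left(-4 + 6\right) \frac{54 \cdot 4^{2}}{7} + 2\right) - 4256} = \sqrt{\left(6 \cdot 2 \cdot \frac{54}{7} \cdot 16 + 2\right) - 4256} = \sqrt{\left(12 \cdot \frac{864}{7} + 2\right) - 4256} = \sqrt{\left(\frac{10368}{7} + 2\right) - 4256} = \sqrt{\frac{10382}{7} - 4256} = \sqrt{- \frac{19410}{7}} = \frac{i \sqrt{135870}}{7}$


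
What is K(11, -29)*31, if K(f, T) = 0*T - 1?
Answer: -31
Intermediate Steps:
K(f, T) = -1 (K(f, T) = 0 - 1 = -1)
K(11, -29)*31 = -1*31 = -31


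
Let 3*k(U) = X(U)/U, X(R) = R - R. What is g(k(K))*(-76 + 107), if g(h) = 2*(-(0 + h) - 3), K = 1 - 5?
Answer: -186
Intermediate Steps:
X(R) = 0
K = -4
k(U) = 0 (k(U) = (0/U)/3 = (1/3)*0 = 0)
g(h) = -6 - 2*h (g(h) = 2*(-h - 3) = 2*(-3 - h) = -6 - 2*h)
g(k(K))*(-76 + 107) = (-6 - 2*0)*(-76 + 107) = (-6 + 0)*31 = -6*31 = -186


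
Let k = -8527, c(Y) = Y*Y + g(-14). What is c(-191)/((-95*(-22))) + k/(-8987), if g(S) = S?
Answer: 1653351/89870 ≈ 18.397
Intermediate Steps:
c(Y) = -14 + Y**2 (c(Y) = Y*Y - 14 = Y**2 - 14 = -14 + Y**2)
c(-191)/((-95*(-22))) + k/(-8987) = (-14 + (-191)**2)/((-95*(-22))) - 8527/(-8987) = (-14 + 36481)/2090 - 8527*(-1/8987) = 36467*(1/2090) + 8527/8987 = 36467/2090 + 8527/8987 = 1653351/89870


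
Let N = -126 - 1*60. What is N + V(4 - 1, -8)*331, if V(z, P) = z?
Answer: 807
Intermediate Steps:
N = -186 (N = -126 - 60 = -186)
N + V(4 - 1, -8)*331 = -186 + (4 - 1)*331 = -186 + 3*331 = -186 + 993 = 807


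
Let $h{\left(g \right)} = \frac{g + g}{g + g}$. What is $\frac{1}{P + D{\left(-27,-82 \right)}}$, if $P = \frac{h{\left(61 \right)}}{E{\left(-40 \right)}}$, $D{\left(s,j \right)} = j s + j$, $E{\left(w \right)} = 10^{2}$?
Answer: $\frac{100}{213201} \approx 0.00046904$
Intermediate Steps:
$h{\left(g \right)} = 1$ ($h{\left(g \right)} = \frac{2 g}{2 g} = 2 g \frac{1}{2 g} = 1$)
$E{\left(w \right)} = 100$
$D{\left(s,j \right)} = j + j s$
$P = \frac{1}{100}$ ($P = 1 \cdot \frac{1}{100} = \frac{1}{100} \approx 0.01$)
$\frac{1}{P + D{\left(-27,-82 \right)}} = \frac{1}{\frac{1}{100} - 82 \left(1 - 27\right)} = \frac{1}{\frac{1}{100} - -2132} = \frac{1}{\frac{1}{100} + 2132} = \frac{1}{\frac{213201}{100}} = \frac{100}{213201}$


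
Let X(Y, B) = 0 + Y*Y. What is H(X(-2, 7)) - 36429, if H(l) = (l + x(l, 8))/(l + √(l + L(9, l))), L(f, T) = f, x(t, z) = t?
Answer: -109255/3 - 8*√13/3 ≈ -36428.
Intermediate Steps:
X(Y, B) = Y² (X(Y, B) = 0 + Y² = Y²)
H(l) = 2*l/(l + √(9 + l)) (H(l) = (l + l)/(l + √(l + 9)) = (2*l)/(l + √(9 + l)) = 2*l/(l + √(9 + l)))
H(X(-2, 7)) - 36429 = 2*(-2)²/((-2)² + √(9 + (-2)²)) - 36429 = 2*4/(4 + √(9 + 4)) - 36429 = 2*4/(4 + √13) - 36429 = 8/(4 + √13) - 36429 = -36429 + 8/(4 + √13)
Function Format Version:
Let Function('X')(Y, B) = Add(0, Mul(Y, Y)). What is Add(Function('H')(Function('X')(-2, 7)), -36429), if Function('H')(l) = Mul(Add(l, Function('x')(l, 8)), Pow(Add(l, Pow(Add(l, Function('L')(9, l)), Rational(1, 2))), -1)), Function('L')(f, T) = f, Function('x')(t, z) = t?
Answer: Add(Rational(-109255, 3), Mul(Rational(-8, 3), Pow(13, Rational(1, 2)))) ≈ -36428.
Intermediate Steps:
Function('X')(Y, B) = Pow(Y, 2) (Function('X')(Y, B) = Add(0, Pow(Y, 2)) = Pow(Y, 2))
Function('H')(l) = Mul(2, l, Pow(Add(l, Pow(Add(9, l), Rational(1, 2))), -1)) (Function('H')(l) = Mul(Add(l, l), Pow(Add(l, Pow(Add(l, 9), Rational(1, 2))), -1)) = Mul(Mul(2, l), Pow(Add(l, Pow(Add(9, l), Rational(1, 2))), -1)) = Mul(2, l, Pow(Add(l, Pow(Add(9, l), Rational(1, 2))), -1)))
Add(Function('H')(Function('X')(-2, 7)), -36429) = Add(Mul(2, Pow(-2, 2), Pow(Add(Pow(-2, 2), Pow(Add(9, Pow(-2, 2)), Rational(1, 2))), -1)), -36429) = Add(Mul(2, 4, Pow(Add(4, Pow(Add(9, 4), Rational(1, 2))), -1)), -36429) = Add(Mul(2, 4, Pow(Add(4, Pow(13, Rational(1, 2))), -1)), -36429) = Add(Mul(8, Pow(Add(4, Pow(13, Rational(1, 2))), -1)), -36429) = Add(-36429, Mul(8, Pow(Add(4, Pow(13, Rational(1, 2))), -1)))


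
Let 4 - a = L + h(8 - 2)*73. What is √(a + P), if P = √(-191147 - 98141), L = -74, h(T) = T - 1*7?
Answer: √(151 + 2*I*√72322) ≈ 18.837 + 14.277*I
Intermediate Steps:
h(T) = -7 + T (h(T) = T - 7 = -7 + T)
P = 2*I*√72322 (P = √(-289288) = 2*I*√72322 ≈ 537.86*I)
a = 151 (a = 4 - (-74 + (-7 + (8 - 2))*73) = 4 - (-74 + (-7 + 6)*73) = 4 - (-74 - 1*73) = 4 - (-74 - 73) = 4 - 1*(-147) = 4 + 147 = 151)
√(a + P) = √(151 + 2*I*√72322)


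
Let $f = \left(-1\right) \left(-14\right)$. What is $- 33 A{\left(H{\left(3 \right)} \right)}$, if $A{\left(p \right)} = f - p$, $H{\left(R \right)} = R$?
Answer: $-363$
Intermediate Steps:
$f = 14$
$A{\left(p \right)} = 14 - p$
$- 33 A{\left(H{\left(3 \right)} \right)} = - 33 \left(14 - 3\right) = \left(-33\right) 11 = -363$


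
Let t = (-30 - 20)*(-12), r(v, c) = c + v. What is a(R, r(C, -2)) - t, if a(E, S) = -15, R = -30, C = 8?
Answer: -615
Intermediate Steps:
t = 600 (t = -50*(-12) = 600)
a(R, r(C, -2)) - t = -15 - 1*600 = -15 - 600 = -615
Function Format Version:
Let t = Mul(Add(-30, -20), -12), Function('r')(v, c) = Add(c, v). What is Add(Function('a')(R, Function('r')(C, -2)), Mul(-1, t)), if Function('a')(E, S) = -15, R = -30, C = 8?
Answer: -615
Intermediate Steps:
t = 600 (t = Mul(-50, -12) = 600)
Add(Function('a')(R, Function('r')(C, -2)), Mul(-1, t)) = Add(-15, Mul(-1, 600)) = Add(-15, -600) = -615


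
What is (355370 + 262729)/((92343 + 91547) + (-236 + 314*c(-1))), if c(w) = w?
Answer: 618099/183340 ≈ 3.3713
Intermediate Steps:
(355370 + 262729)/((92343 + 91547) + (-236 + 314*c(-1))) = (355370 + 262729)/((92343 + 91547) + (-236 + 314*(-1))) = 618099/(183890 + (-236 - 314)) = 618099/(183890 - 550) = 618099/183340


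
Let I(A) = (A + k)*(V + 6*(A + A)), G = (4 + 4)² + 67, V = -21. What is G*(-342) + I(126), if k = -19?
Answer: 114735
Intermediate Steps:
G = 131 (G = 8² + 67 = 64 + 67 = 131)
I(A) = (-21 + 12*A)*(-19 + A) (I(A) = (A - 19)*(-21 + 6*(A + A)) = (-19 + A)*(-21 + 6*(2*A)) = (-19 + A)*(-21 + 12*A) = (-21 + 12*A)*(-19 + A))
G*(-342) + I(126) = 131*(-342) + (399 - 249*126 + 12*126²) = -44802 + (399 - 31374 + 12*15876) = -44802 + (399 - 31374 + 190512) = -44802 + 159537 = 114735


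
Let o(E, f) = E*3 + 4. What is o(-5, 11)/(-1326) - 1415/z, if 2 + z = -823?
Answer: 41897/24310 ≈ 1.7234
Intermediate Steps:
o(E, f) = 4 + 3*E (o(E, f) = 3*E + 4 = 4 + 3*E)
z = -825 (z = -2 - 823 = -825)
o(-5, 11)/(-1326) - 1415/z = (4 + 3*(-5))/(-1326) - 1415/(-825) = (4 - 15)*(-1/1326) - 1415*(-1/825) = -11*(-1/1326) + 283/165 = 11/1326 + 283/165 = 41897/24310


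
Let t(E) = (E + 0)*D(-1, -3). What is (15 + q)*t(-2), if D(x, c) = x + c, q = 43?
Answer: 464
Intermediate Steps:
D(x, c) = c + x
t(E) = -4*E (t(E) = (E + 0)*(-3 - 1) = E*(-4) = -4*E)
(15 + q)*t(-2) = (15 + 43)*(-4*(-2)) = 58*8 = 464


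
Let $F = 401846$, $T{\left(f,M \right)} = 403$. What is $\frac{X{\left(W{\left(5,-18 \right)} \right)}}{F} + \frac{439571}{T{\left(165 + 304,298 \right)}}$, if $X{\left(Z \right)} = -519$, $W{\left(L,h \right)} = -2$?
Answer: $\frac{176639638909}{161943938} \approx 1090.7$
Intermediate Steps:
$\frac{X{\left(W{\left(5,-18 \right)} \right)}}{F} + \frac{439571}{T{\left(165 + 304,298 \right)}} = - \frac{519}{401846} + \frac{439571}{403} = \frac{176639638909}{161943938}$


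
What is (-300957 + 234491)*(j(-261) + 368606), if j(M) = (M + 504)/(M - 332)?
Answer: -14528345321590/593 ≈ -2.4500e+10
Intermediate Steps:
j(M) = (504 + M)/(-332 + M)
(-300957 + 234491)*(j(-261) + 368606) = (-300957 + 234491)*((504 - 261)/(-332 - 261) + 368606) = -66466*(243/(-593) + 368606) = -66466*(-1/593*243 + 368606) = -66466*(-243/593 + 368606) = -66466*218583115/593 = -14528345321590/593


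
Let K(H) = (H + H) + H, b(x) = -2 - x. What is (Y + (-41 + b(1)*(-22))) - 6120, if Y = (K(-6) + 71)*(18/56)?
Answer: -170183/28 ≈ -6078.0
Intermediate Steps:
K(H) = 3*H (K(H) = 2*H + H = 3*H)
Y = 477/28 (Y = (3*(-6) + 71)*(18/56) = (-18 + 71)*(18*(1/56)) = 53*(9/28) = 477/28 ≈ 17.036)
(Y + (-41 + b(1)*(-22))) - 6120 = (477/28 + (-41 + (-2 - 1*1)*(-22))) - 6120 = (477/28 + (-41 + (-2 - 1)*(-22))) - 6120 = (477/28 + (-41 - 3*(-22))) - 6120 = (477/28 + (-41 + 66)) - 6120 = (477/28 + 25) - 6120 = 1177/28 - 6120 = -170183/28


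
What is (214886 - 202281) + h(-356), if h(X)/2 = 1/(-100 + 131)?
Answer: 390757/31 ≈ 12605.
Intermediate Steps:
h(X) = 2/31 (h(X) = 2/(-100 + 131) = 2/31)
(214886 - 202281) + h(-356) = (214886 - 202281) + 2/31 = 12605 + 2/31 = 390757/31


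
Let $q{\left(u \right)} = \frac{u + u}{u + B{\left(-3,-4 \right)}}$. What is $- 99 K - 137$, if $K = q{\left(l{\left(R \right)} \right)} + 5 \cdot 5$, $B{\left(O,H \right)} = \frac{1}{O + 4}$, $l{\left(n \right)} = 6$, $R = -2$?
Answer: $- \frac{19472}{7} \approx -2781.7$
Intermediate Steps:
$B{\left(O,H \right)} = \frac{1}{4 + O}$
$q{\left(u \right)} = \frac{2 u}{1 + u}$ ($q{\left(u \right)} = \frac{u + u}{u + \frac{1}{4 - 3}} = \frac{2 u}{u + 1^{-1}} = \frac{2 u}{u + 1} = \frac{2 u}{1 + u}$)
$K = \frac{187}{7}$ ($K = 2 \cdot 6 \frac{1}{1 + 6} + 5 \cdot 5 = 2 \cdot 6 \cdot \frac{1}{7} + 25 = \frac{12}{7} + 25 = \frac{187}{7} \approx 26.714$)
$- 99 K - 137 = \left(-99\right) \frac{187}{7} - 137 = - \frac{18513}{7} - 137 = - \frac{19472}{7}$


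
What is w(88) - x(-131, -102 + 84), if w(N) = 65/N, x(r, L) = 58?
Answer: -5039/88 ≈ -57.261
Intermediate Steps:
w(88) - x(-131, -102 + 84) = 65/88 - 1*58 = 65*(1/88) - 58 = 65/88 - 58 = -5039/88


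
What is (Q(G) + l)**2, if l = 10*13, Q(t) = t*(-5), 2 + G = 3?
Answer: 15625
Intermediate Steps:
G = 1 (G = -2 + 3 = 1)
Q(t) = -5*t
l = 130
(Q(G) + l)**2 = (-5*1 + 130)**2 = (-5 + 130)**2 = 125**2 = 15625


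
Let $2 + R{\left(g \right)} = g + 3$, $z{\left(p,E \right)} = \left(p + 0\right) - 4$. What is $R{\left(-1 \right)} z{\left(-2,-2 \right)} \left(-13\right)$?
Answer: $0$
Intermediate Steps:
$z{\left(p,E \right)} = -4 + p$ ($z{\left(p,E \right)} = p - 4 = -4 + p$)
$R{\left(g \right)} = 1 + g$ ($R{\left(g \right)} = -2 + \left(g + 3\right) = -2 + \left(3 + g\right) = 1 + g$)
$R{\left(-1 \right)} z{\left(-2,-2 \right)} \left(-13\right) = \left(1 - 1\right) \left(-4 - 2\right) \left(-13\right) = 0 \left(-6\right) \left(-13\right) = 0 \left(-13\right) = 0$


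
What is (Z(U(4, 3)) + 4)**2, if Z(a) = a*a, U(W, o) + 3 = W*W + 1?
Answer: 40000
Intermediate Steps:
U(W, o) = -2 + W**2 (U(W, o) = -3 + (W*W + 1) = -3 + (W**2 + 1) = -3 + (1 + W**2) = -2 + W**2)
Z(a) = a**2
(Z(U(4, 3)) + 4)**2 = ((-2 + 4**2)**2 + 4)**2 = ((-2 + 16)**2 + 4)**2 = (14**2 + 4)**2 = (196 + 4)**2 = 200**2 = 40000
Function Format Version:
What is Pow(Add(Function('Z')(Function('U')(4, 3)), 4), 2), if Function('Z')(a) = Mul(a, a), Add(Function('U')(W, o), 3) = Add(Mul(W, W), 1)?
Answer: 40000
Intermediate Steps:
Function('U')(W, o) = Add(-2, Pow(W, 2)) (Function('U')(W, o) = Add(-3, Add(Mul(W, W), 1)) = Add(-3, Add(Pow(W, 2), 1)) = Add(-3, Add(1, Pow(W, 2))) = Add(-2, Pow(W, 2)))
Function('Z')(a) = Pow(a, 2)
Pow(Add(Function('Z')(Function('U')(4, 3)), 4), 2) = Pow(Add(Pow(Add(-2, Pow(4, 2)), 2), 4), 2) = Pow(Add(Pow(Add(-2, 16), 2), 4), 2) = Pow(Add(Pow(14, 2), 4), 2) = Pow(Add(196, 4), 2) = Pow(200, 2) = 40000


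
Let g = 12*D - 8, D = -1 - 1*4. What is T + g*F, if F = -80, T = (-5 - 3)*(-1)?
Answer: 5448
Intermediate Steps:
T = 8 (T = -8*(-1) = 8)
D = -5 (D = -1 - 4 = -5)
g = -68 (g = 12*(-5) - 8 = -60 - 8 = -68)
T + g*F = 8 - 68*(-80) = 8 + 5440 = 5448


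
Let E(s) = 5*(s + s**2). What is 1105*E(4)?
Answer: 110500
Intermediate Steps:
E(s) = 5*s + 5*s**2
1105*E(4) = 1105*(5*4*(1 + 4)) = 1105*(5*4*5) = 1105*100 = 110500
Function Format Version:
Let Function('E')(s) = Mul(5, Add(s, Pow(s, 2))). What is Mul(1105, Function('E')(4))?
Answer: 110500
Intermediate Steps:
Function('E')(s) = Add(Mul(5, s), Mul(5, Pow(s, 2)))
Mul(1105, Function('E')(4)) = Mul(1105, Mul(5, 4, Add(1, 4))) = Mul(1105, Mul(5, 4, 5)) = Mul(1105, 100) = 110500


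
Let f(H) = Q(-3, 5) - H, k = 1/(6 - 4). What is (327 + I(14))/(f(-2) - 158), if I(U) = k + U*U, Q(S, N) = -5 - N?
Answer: -1047/332 ≈ -3.1536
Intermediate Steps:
k = ½ (k = 1/2 = ½ ≈ 0.50000)
f(H) = -10 - H (f(H) = (-5 - 1*5) - H = (-5 - 5) - H = -10 - H)
I(U) = ½ + U² (I(U) = ½ + U*U = ½ + U²)
(327 + I(14))/(f(-2) - 158) = (327 + (½ + 14²))/((-10 - 1*(-2)) - 158) = (327 + (½ + 196))/((-10 + 2) - 158) = (327 + 393/2)/(-8 - 158) = (1047/2)/(-166) = (1047/2)*(-1/166) = -1047/332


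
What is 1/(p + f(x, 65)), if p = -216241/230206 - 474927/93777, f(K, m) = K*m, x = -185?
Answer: -7196009354/86575215640923 ≈ -8.3119e-5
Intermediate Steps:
p = -43203159073/7196009354 (p = -216241*1/230206 - 474927*1/93777 = -216241/230206 - 158309/31259 = -43203159073/7196009354 ≈ -6.0038)
1/(p + f(x, 65)) = 1/(-43203159073/7196009354 - 185*65) = 1/(-43203159073/7196009354 - 12025) = 1/(-86575215640923/7196009354) = -7196009354/86575215640923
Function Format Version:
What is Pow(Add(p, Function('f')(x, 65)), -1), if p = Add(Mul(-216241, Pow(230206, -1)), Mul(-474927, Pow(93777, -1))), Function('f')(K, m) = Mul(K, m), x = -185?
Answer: Rational(-7196009354, 86575215640923) ≈ -8.3119e-5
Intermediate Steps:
p = Rational(-43203159073, 7196009354) (p = Add(Mul(-216241, Rational(1, 230206)), Mul(-474927, Rational(1, 93777))) = Add(Rational(-216241, 230206), Rational(-158309, 31259)) = Rational(-43203159073, 7196009354) ≈ -6.0038)
Pow(Add(p, Function('f')(x, 65)), -1) = Pow(Add(Rational(-43203159073, 7196009354), Mul(-185, 65)), -1) = Pow(Add(Rational(-43203159073, 7196009354), -12025), -1) = Pow(Rational(-86575215640923, 7196009354), -1) = Rational(-7196009354, 86575215640923)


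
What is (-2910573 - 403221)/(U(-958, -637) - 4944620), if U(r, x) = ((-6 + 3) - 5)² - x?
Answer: 48026/71651 ≈ 0.67028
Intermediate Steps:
U(r, x) = 64 - x (U(r, x) = (-3 - 5)² - x = (-8)² - x = 64 - x)
(-2910573 - 403221)/(U(-958, -637) - 4944620) = (-2910573 - 403221)/((64 - 1*(-637)) - 4944620) = -3313794/((64 + 637) - 4944620) = -3313794/(701 - 4944620) = -3313794/(-4943919) = -3313794*(-1/4943919) = 48026/71651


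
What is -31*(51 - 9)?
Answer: -1302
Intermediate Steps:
-31*(51 - 9) = -31*42 = -1302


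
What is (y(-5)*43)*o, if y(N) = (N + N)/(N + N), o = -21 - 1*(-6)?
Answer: -645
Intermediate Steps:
o = -15 (o = -21 + 6 = -15)
y(N) = 1 (y(N) = (2*N)/((2*N)) = (2*N)*(1/(2*N)) = 1)
(y(-5)*43)*o = (1*43)*(-15) = 43*(-15) = -645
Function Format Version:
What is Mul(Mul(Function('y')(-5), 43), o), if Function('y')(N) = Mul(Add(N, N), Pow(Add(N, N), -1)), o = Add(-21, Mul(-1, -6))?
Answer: -645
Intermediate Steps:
o = -15 (o = Add(-21, 6) = -15)
Function('y')(N) = 1 (Function('y')(N) = Mul(Mul(2, N), Pow(Mul(2, N), -1)) = Mul(Mul(2, N), Mul(Rational(1, 2), Pow(N, -1))) = 1)
Mul(Mul(Function('y')(-5), 43), o) = Mul(Mul(1, 43), -15) = Mul(43, -15) = -645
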